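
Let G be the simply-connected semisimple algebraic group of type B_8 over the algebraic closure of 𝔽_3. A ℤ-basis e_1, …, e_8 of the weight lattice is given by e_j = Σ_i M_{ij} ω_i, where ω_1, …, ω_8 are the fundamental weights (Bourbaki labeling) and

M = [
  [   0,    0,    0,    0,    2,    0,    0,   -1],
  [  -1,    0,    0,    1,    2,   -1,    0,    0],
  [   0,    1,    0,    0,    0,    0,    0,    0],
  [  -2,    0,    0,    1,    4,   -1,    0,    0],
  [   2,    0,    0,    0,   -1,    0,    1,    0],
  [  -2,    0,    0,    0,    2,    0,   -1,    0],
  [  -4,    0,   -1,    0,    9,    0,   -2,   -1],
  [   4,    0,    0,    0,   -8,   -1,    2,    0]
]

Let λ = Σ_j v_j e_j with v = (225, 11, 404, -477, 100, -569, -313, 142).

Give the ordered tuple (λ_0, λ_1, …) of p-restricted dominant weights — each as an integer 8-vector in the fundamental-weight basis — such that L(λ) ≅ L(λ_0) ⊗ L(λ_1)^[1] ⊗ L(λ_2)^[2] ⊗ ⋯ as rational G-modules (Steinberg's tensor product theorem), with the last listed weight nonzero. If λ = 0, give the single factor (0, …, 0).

ω-coordinates c = M·v, v = (225, 11, 404, -477, 100, -569, -313, 142):
  c_1 = 0·225 + 0·11 + 0·404 + (0)·(-477) + 2·100 + (0)·(-569) + (0)·(-313) + (-1)·(142) = 58
  c_2 = (-1)·(225) + 0·11 + 0·404 + (1)·(-477) + 2·100 + (-1)·(-569) + (0)·(-313) + 0·142 = 67
  c_3 = 0·225 + 1·11 + 0·404 + (0)·(-477) + 0·100 + (0)·(-569) + (0)·(-313) + 0·142 = 11
  c_4 = (-2)·(225) + 0·11 + 0·404 + (1)·(-477) + 4·100 + (-1)·(-569) + (0)·(-313) + 0·142 = 42
  c_5 = 2·225 + 0·11 + 0·404 + (0)·(-477) + (-1)·(100) + (0)·(-569) + (1)·(-313) + 0·142 = 37
  c_6 = (-2)·(225) + 0·11 + 0·404 + (0)·(-477) + 2·100 + (0)·(-569) + (-1)·(-313) + 0·142 = 63
  c_7 = (-4)·(225) + 0·11 + (-1)·(404) + (0)·(-477) + 9·100 + (0)·(-569) + (-2)·(-313) + (-1)·(142) = 80
  c_8 = 4·225 + 0·11 + 0·404 + (0)·(-477) + (-8)·(100) + (-1)·(-569) + (2)·(-313) + 0·142 = 43
Base-3 expansion of each c_i:
  c_1 = 58 = 1·3^0 + 1·3^1 + 0·3^2 + 2·3^3
  c_2 = 67 = 1·3^0 + 1·3^1 + 1·3^2 + 2·3^3
  c_3 = 11 = 2·3^0 + 0·3^1 + 1·3^2
  c_4 = 42 = 0·3^0 + 2·3^1 + 1·3^2 + 1·3^3
  c_5 = 37 = 1·3^0 + 0·3^1 + 1·3^2 + 1·3^3
  c_6 = 63 = 0·3^0 + 0·3^1 + 1·3^2 + 2·3^3
  c_7 = 80 = 2·3^0 + 2·3^1 + 2·3^2 + 2·3^3
  c_8 = 43 = 1·3^0 + 2·3^1 + 1·3^2 + 1·3^3
Factor λ_0 = (1, 1, 2, 0, 1, 0, 2, 1)
Factor λ_1 = (1, 1, 0, 2, 0, 0, 2, 2)
Factor λ_2 = (0, 1, 1, 1, 1, 1, 2, 1)
Factor λ_3 = (2, 2, 0, 1, 1, 2, 2, 1)

((1, 1, 2, 0, 1, 0, 2, 1), (1, 1, 0, 2, 0, 0, 2, 2), (0, 1, 1, 1, 1, 1, 2, 1), (2, 2, 0, 1, 1, 2, 2, 1))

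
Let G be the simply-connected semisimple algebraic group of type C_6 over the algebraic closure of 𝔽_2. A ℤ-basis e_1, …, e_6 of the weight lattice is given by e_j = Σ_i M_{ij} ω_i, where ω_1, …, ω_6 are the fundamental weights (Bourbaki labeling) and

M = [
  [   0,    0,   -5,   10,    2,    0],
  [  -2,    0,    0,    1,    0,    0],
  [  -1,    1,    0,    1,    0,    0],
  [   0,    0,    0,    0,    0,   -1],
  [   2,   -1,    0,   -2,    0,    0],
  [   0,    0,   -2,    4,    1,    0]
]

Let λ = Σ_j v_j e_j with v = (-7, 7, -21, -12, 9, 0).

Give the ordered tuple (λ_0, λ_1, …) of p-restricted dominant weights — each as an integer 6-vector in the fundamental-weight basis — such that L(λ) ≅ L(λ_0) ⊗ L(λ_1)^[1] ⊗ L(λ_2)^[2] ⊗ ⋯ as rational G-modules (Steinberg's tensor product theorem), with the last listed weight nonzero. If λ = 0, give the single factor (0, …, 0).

ω-coordinates c = M·v, v = (-7, 7, -21, -12, 9, 0):
  c_1 = (0)·(-7) + (0)·(7) + (-5)·(-21) + (10)·(-12) + (2)·(9) + (0)·(0) = 3
  c_2 = (-2)·(-7) + (0)·(7) + (0)·(-21) + (1)·(-12) + (0)·(9) + (0)·(0) = 2
  c_3 = (-1)·(-7) + (1)·(7) + (0)·(-21) + (1)·(-12) + (0)·(9) + (0)·(0) = 2
  c_4 = (0)·(-7) + (0)·(7) + (0)·(-21) + (0)·(-12) + (0)·(9) + (-1)·(0) = 0
  c_5 = (2)·(-7) + (-1)·(7) + (0)·(-21) + (-2)·(-12) + (0)·(9) + (0)·(0) = 3
  c_6 = (0)·(-7) + (0)·(7) + (-2)·(-21) + (4)·(-12) + (1)·(9) + (0)·(0) = 3
Expand coordinatewise in base 2:
  c_1 = 3 = 1·2^0 + 1·2^1
  c_2 = 2 = 0·2^0 + 1·2^1
  c_3 = 2 = 0·2^0 + 1·2^1
  c_4 = 0
  c_5 = 3 = 1·2^0 + 1·2^1
  c_6 = 3 = 1·2^0 + 1·2^1
p-restricted factor λ_0 = (1, 0, 0, 0, 1, 1)
p-restricted factor λ_1 = (1, 1, 1, 0, 1, 1)

((1, 0, 0, 0, 1, 1), (1, 1, 1, 0, 1, 1))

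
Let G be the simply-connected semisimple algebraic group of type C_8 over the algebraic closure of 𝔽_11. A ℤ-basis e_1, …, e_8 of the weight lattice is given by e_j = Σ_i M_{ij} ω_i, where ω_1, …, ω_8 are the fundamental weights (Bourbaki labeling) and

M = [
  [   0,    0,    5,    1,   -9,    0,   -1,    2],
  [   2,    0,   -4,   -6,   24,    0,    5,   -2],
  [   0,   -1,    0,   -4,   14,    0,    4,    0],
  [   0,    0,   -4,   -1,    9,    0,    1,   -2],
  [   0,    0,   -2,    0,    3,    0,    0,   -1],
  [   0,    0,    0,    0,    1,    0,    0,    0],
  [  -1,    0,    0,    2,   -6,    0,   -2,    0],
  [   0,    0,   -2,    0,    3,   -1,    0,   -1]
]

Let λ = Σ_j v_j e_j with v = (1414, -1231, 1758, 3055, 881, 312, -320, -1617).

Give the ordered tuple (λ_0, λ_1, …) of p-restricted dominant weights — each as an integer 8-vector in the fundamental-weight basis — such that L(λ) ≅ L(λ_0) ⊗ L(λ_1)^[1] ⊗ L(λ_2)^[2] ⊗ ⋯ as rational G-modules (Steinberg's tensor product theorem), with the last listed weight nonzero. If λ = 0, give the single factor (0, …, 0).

((1, 2, 10, 8, 7, 1, 6, 3), (3, 0, 5, 2, 1, 3, 4, 6), (8, 2, 0, 6, 6, 7, 0, 3))

In the fundamental-weight basis, λ has coordinates c = M·v (v = (1414, -1231, 1758, 3055, 881, 312, -320, -1617)):
  c_1 = 0*1414 + 0*-1231 + 5*1758 + 1*3055 + -9*881 + 0*312 + -1*-320 + 2*-1617 = 1002
  c_2 = 2*1414 + 0*-1231 + -4*1758 + -6*3055 + 24*881 + 0*312 + 5*-320 + -2*-1617 = 244
  c_3 = 0*1414 + -1*-1231 + 0*1758 + -4*3055 + 14*881 + 0*312 + 4*-320 + 0*-1617 = 65
  c_4 = 0*1414 + 0*-1231 + -4*1758 + -1*3055 + 9*881 + 0*312 + 1*-320 + -2*-1617 = 756
  c_5 = 0*1414 + 0*-1231 + -2*1758 + 0*3055 + 3*881 + 0*312 + 0*-320 + -1*-1617 = 744
  c_6 = 0*1414 + 0*-1231 + 0*1758 + 0*3055 + 1*881 + 0*312 + 0*-320 + 0*-1617 = 881
  c_7 = -1*1414 + 0*-1231 + 0*1758 + 2*3055 + -6*881 + 0*312 + -2*-320 + 0*-1617 = 50
  c_8 = 0*1414 + 0*-1231 + -2*1758 + 0*3055 + 3*881 + -1*312 + 0*-320 + -1*-1617 = 432
Base-11 expansion of each c_i:
  c_1 = 1002 = 1·11^0 + 3·11^1 + 8·11^2
  c_2 = 244 = 2·11^0 + 0·11^1 + 2·11^2
  c_3 = 65 = 10·11^0 + 5·11^1
  c_4 = 756 = 8·11^0 + 2·11^1 + 6·11^2
  c_5 = 744 = 7·11^0 + 1·11^1 + 6·11^2
  c_6 = 881 = 1·11^0 + 3·11^1 + 7·11^2
  c_7 = 50 = 6·11^0 + 4·11^1
  c_8 = 432 = 3·11^0 + 6·11^1 + 3·11^2
p-restricted factor λ_0 = (1, 2, 10, 8, 7, 1, 6, 3)
p-restricted factor λ_1 = (3, 0, 5, 2, 1, 3, 4, 6)
p-restricted factor λ_2 = (8, 2, 0, 6, 6, 7, 0, 3)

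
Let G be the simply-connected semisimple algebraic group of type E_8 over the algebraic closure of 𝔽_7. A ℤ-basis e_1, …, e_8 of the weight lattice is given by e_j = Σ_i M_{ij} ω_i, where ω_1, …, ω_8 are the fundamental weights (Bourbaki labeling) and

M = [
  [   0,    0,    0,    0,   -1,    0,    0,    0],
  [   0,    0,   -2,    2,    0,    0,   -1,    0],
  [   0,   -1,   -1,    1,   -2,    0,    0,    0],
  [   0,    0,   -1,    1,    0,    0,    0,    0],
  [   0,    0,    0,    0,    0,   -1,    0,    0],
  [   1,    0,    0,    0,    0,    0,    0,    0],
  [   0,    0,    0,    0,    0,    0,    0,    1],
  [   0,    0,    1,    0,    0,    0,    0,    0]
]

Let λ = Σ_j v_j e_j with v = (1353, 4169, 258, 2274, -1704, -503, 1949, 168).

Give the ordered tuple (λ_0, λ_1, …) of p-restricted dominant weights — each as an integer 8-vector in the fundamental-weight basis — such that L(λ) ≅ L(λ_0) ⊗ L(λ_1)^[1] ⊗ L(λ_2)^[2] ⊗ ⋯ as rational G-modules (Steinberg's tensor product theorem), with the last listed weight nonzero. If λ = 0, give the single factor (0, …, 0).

((3, 4, 2, 0, 6, 2, 0, 6), (5, 3, 4, 1, 1, 4, 3, 1), (6, 0, 4, 6, 3, 6, 3, 5), (4, 6, 3, 5, 1, 3, 0, 0))

ω-coordinates c = M·v, v = (1353, 4169, 258, 2274, -1704, -503, 1949, 168):
  c_1 = (0)·(1353) + (0)·(4169) + (0)·(258) + (0)·(2274) + (-1)·(-1704) + (0)·(-503) + (0)·(1949) + (0)·(168) = 1704
  c_2 = (0)·(1353) + (0)·(4169) + (-2)·(258) + (2)·(2274) + (0)·(-1704) + (0)·(-503) + (-1)·(1949) + (0)·(168) = 2083
  c_3 = (0)·(1353) + (-1)·(4169) + (-1)·(258) + (1)·(2274) + (-2)·(-1704) + (0)·(-503) + (0)·(1949) + (0)·(168) = 1255
  c_4 = (0)·(1353) + (0)·(4169) + (-1)·(258) + (1)·(2274) + (0)·(-1704) + (0)·(-503) + (0)·(1949) + (0)·(168) = 2016
  c_5 = (0)·(1353) + (0)·(4169) + (0)·(258) + (0)·(2274) + (0)·(-1704) + (-1)·(-503) + (0)·(1949) + (0)·(168) = 503
  c_6 = (1)·(1353) + (0)·(4169) + (0)·(258) + (0)·(2274) + (0)·(-1704) + (0)·(-503) + (0)·(1949) + (0)·(168) = 1353
  c_7 = (0)·(1353) + (0)·(4169) + (0)·(258) + (0)·(2274) + (0)·(-1704) + (0)·(-503) + (0)·(1949) + (1)·(168) = 168
  c_8 = (0)·(1353) + (0)·(4169) + (1)·(258) + (0)·(2274) + (0)·(-1704) + (0)·(-503) + (0)·(1949) + (0)·(168) = 258
Base-7 expansion of each c_i:
  c_1 = 1704 = 3·7^0 + 5·7^1 + 6·7^2 + 4·7^3
  c_2 = 2083 = 4·7^0 + 3·7^1 + 0·7^2 + 6·7^3
  c_3 = 1255 = 2·7^0 + 4·7^1 + 4·7^2 + 3·7^3
  c_4 = 2016 = 0·7^0 + 1·7^1 + 6·7^2 + 5·7^3
  c_5 = 503 = 6·7^0 + 1·7^1 + 3·7^2 + 1·7^3
  c_6 = 1353 = 2·7^0 + 4·7^1 + 6·7^2 + 3·7^3
  c_7 = 168 = 0·7^0 + 3·7^1 + 3·7^2
  c_8 = 258 = 6·7^0 + 1·7^1 + 5·7^2
p-restricted factor λ_0 = (3, 4, 2, 0, 6, 2, 0, 6)
p-restricted factor λ_1 = (5, 3, 4, 1, 1, 4, 3, 1)
p-restricted factor λ_2 = (6, 0, 4, 6, 3, 6, 3, 5)
p-restricted factor λ_3 = (4, 6, 3, 5, 1, 3, 0, 0)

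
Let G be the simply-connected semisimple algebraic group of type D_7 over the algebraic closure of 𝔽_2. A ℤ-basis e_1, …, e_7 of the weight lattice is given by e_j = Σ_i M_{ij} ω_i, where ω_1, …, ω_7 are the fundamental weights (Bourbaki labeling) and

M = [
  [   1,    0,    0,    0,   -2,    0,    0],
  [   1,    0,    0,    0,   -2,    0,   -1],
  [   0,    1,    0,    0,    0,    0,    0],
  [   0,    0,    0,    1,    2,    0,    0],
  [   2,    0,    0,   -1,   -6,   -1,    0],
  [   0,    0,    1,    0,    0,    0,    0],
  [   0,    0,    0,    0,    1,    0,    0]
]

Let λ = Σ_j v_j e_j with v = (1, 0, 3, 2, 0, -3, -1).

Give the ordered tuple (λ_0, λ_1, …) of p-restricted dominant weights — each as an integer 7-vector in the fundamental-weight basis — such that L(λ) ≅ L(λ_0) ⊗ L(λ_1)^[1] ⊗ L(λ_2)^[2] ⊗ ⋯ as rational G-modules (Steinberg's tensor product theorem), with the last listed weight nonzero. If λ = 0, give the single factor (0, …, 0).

Converting to the ω-basis (c_i = row i of M dotted with v = (1, 0, 3, 2, 0, -3, -1)):
  c_1 = 1*1 + 0*0 + 0*3 + 0*2 + -2*0 + 0*-3 + 0*-1 = 1
  c_2 = 1*1 + 0*0 + 0*3 + 0*2 + -2*0 + 0*-3 + -1*-1 = 2
  c_3 = 0*1 + 1*0 + 0*3 + 0*2 + 0*0 + 0*-3 + 0*-1 = 0
  c_4 = 0*1 + 0*0 + 0*3 + 1*2 + 2*0 + 0*-3 + 0*-1 = 2
  c_5 = 2*1 + 0*0 + 0*3 + -1*2 + -6*0 + -1*-3 + 0*-1 = 3
  c_6 = 0*1 + 0*0 + 1*3 + 0*2 + 0*0 + 0*-3 + 0*-1 = 3
  c_7 = 0*1 + 0*0 + 0*3 + 0*2 + 1*0 + 0*-3 + 0*-1 = 0
Base-2 expansion of each c_i:
  c_1 = 1 = 1·2^0
  c_2 = 2 = 0·2^0 + 1·2^1
  c_3 = 0
  c_4 = 2 = 0·2^0 + 1·2^1
  c_5 = 3 = 1·2^0 + 1·2^1
  c_6 = 3 = 1·2^0 + 1·2^1
  c_7 = 0
λ_0 = (1, 0, 0, 0, 1, 1, 0)
λ_1 = (0, 1, 0, 1, 1, 1, 0)

((1, 0, 0, 0, 1, 1, 0), (0, 1, 0, 1, 1, 1, 0))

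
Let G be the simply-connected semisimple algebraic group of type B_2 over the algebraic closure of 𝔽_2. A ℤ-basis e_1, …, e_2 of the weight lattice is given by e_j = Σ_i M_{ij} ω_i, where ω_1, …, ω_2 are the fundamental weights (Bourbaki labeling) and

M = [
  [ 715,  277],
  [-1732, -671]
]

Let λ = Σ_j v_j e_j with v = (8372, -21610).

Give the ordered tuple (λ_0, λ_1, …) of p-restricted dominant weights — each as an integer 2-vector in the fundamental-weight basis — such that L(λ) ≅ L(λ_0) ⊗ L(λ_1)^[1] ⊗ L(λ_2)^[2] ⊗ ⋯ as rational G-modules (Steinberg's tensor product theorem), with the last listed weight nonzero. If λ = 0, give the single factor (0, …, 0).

((0, 0), (1, 1), (0, 1), (1, 0))

In the fundamental-weight basis, λ has coordinates c = M·v (v = (8372, -21610)):
  c_1 = 715·8372 + (277)·(-21610) = 10
  c_2 = (-1732)·(8372) + (-671)·(-21610) = 6
p = 2; digits c_i = Σ_j d_{ij}·2^j, 0 ≤ d_{ij} < 2:
  c_1 = 10 = 0·2^0 + 1·2^1 + 0·2^2 + 1·2^3
  c_2 = 6 = 0·2^0 + 1·2^1 + 1·2^2
Factor λ_0 = (0, 0)
Factor λ_1 = (1, 1)
Factor λ_2 = (0, 1)
Factor λ_3 = (1, 0)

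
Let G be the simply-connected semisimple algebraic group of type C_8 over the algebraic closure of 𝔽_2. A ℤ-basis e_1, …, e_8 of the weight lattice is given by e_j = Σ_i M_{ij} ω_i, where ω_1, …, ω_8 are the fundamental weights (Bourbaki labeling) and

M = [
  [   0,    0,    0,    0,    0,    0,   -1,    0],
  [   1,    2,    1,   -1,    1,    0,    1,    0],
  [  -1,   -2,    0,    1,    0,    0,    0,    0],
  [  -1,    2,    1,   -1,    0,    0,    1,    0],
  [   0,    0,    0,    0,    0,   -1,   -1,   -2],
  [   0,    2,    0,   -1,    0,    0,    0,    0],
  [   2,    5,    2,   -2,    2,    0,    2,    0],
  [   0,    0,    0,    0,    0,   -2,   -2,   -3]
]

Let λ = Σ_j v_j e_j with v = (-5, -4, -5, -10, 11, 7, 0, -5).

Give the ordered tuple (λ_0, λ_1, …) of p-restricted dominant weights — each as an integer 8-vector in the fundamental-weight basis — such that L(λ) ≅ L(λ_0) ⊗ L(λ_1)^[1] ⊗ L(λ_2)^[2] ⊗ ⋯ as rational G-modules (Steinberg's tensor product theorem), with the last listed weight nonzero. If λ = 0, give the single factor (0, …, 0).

((0, 1, 1, 0, 1, 0, 0, 1), (0, 1, 1, 1, 1, 1, 1, 0))

Converting to the ω-basis (c_i = row i of M dotted with v = (-5, -4, -5, -10, 11, 7, 0, -5)):
  c_1 = (0)·(-5) + (0)·(-4) + (0)·(-5) + (0)·(-10) + 0·11 + 0·7 + (-1)·(0) + (0)·(-5) = 0
  c_2 = (1)·(-5) + (2)·(-4) + (1)·(-5) + (-1)·(-10) + 1·11 + 0·7 + 1·0 + (0)·(-5) = 3
  c_3 = (-1)·(-5) + (-2)·(-4) + (0)·(-5) + (1)·(-10) + 0·11 + 0·7 + 0·0 + (0)·(-5) = 3
  c_4 = (-1)·(-5) + (2)·(-4) + (1)·(-5) + (-1)·(-10) + 0·11 + 0·7 + 1·0 + (0)·(-5) = 2
  c_5 = (0)·(-5) + (0)·(-4) + (0)·(-5) + (0)·(-10) + 0·11 + (-1)·(7) + (-1)·(0) + (-2)·(-5) = 3
  c_6 = (0)·(-5) + (2)·(-4) + (0)·(-5) + (-1)·(-10) + 0·11 + 0·7 + 0·0 + (0)·(-5) = 2
  c_7 = (2)·(-5) + (5)·(-4) + (2)·(-5) + (-2)·(-10) + 2·11 + 0·7 + 2·0 + (0)·(-5) = 2
  c_8 = (0)·(-5) + (0)·(-4) + (0)·(-5) + (0)·(-10) + 0·11 + (-2)·(7) + (-2)·(0) + (-3)·(-5) = 1
Expand coordinatewise in base 2:
  c_1 = 0
  c_2 = 3 = 1·2^0 + 1·2^1
  c_3 = 3 = 1·2^0 + 1·2^1
  c_4 = 2 = 0·2^0 + 1·2^1
  c_5 = 3 = 1·2^0 + 1·2^1
  c_6 = 2 = 0·2^0 + 1·2^1
  c_7 = 2 = 0·2^0 + 1·2^1
  c_8 = 1 = 1·2^0
p-restricted factor λ_0 = (0, 1, 1, 0, 1, 0, 0, 1)
p-restricted factor λ_1 = (0, 1, 1, 1, 1, 1, 1, 0)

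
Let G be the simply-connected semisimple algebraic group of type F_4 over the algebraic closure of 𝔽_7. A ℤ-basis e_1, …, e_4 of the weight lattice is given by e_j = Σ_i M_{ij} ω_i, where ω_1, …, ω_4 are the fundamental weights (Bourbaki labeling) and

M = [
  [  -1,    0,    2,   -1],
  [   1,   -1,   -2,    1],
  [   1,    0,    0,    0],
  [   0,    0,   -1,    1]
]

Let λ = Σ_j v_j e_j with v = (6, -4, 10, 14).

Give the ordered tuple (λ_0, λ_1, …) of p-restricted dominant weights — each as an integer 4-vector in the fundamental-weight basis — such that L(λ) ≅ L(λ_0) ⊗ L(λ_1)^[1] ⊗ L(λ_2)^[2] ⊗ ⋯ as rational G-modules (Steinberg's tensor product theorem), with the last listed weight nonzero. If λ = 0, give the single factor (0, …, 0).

Change of basis e → ω: c = M·v where v = (6, -4, 10, 14):
  c_1 = (-1)·(6) + (0)·(-4) + (2)·(10) + (-1)·(14) = 0
  c_2 = (1)·(6) + (-1)·(-4) + (-2)·(10) + (1)·(14) = 4
  c_3 = (1)·(6) + (0)·(-4) + (0)·(10) + (0)·(14) = 6
  c_4 = (0)·(6) + (0)·(-4) + (-1)·(10) + (1)·(14) = 4
Writing each c_i in base p = 7:
  c_1 = 0
  c_2 = 4 = 4·7^0
  c_3 = 6 = 6·7^0
  c_4 = 4 = 4·7^0
λ_0 = (0, 4, 6, 4)

((0, 4, 6, 4),)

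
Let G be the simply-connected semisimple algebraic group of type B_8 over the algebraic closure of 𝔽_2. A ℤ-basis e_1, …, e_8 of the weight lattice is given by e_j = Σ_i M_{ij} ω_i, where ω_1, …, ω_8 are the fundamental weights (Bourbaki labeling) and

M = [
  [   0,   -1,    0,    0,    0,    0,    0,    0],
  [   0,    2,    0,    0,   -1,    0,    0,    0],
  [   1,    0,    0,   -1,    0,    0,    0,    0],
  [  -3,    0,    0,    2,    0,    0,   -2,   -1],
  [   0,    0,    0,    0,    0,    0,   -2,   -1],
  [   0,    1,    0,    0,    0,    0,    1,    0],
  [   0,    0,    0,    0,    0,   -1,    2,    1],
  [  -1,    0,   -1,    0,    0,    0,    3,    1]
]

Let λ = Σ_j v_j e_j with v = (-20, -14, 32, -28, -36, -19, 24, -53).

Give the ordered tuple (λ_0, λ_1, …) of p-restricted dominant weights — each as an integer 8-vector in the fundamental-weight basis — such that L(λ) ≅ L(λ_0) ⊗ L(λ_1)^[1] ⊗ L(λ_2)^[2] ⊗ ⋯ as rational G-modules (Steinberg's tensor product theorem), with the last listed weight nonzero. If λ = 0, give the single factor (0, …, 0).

ω-coordinates c = M·v, v = (-20, -14, 32, -28, -36, -19, 24, -53):
  c_1 = (0)·(-20) + (-1)·(-14) + (0)·(32) + (0)·(-28) + (0)·(-36) + (0)·(-19) + (0)·(24) + (0)·(-53) = 14
  c_2 = (0)·(-20) + (2)·(-14) + (0)·(32) + (0)·(-28) + (-1)·(-36) + (0)·(-19) + (0)·(24) + (0)·(-53) = 8
  c_3 = (1)·(-20) + (0)·(-14) + (0)·(32) + (-1)·(-28) + (0)·(-36) + (0)·(-19) + (0)·(24) + (0)·(-53) = 8
  c_4 = (-3)·(-20) + (0)·(-14) + (0)·(32) + (2)·(-28) + (0)·(-36) + (0)·(-19) + (-2)·(24) + (-1)·(-53) = 9
  c_5 = (0)·(-20) + (0)·(-14) + (0)·(32) + (0)·(-28) + (0)·(-36) + (0)·(-19) + (-2)·(24) + (-1)·(-53) = 5
  c_6 = (0)·(-20) + (1)·(-14) + (0)·(32) + (0)·(-28) + (0)·(-36) + (0)·(-19) + (1)·(24) + (0)·(-53) = 10
  c_7 = (0)·(-20) + (0)·(-14) + (0)·(32) + (0)·(-28) + (0)·(-36) + (-1)·(-19) + (2)·(24) + (1)·(-53) = 14
  c_8 = (-1)·(-20) + (0)·(-14) + (-1)·(32) + (0)·(-28) + (0)·(-36) + (0)·(-19) + (3)·(24) + (1)·(-53) = 7
p = 2; digits c_i = Σ_j d_{ij}·2^j, 0 ≤ d_{ij} < 2:
  c_1 = 14 = 0·2^0 + 1·2^1 + 1·2^2 + 1·2^3
  c_2 = 8 = 0·2^0 + 0·2^1 + 0·2^2 + 1·2^3
  c_3 = 8 = 0·2^0 + 0·2^1 + 0·2^2 + 1·2^3
  c_4 = 9 = 1·2^0 + 0·2^1 + 0·2^2 + 1·2^3
  c_5 = 5 = 1·2^0 + 0·2^1 + 1·2^2
  c_6 = 10 = 0·2^0 + 1·2^1 + 0·2^2 + 1·2^3
  c_7 = 14 = 0·2^0 + 1·2^1 + 1·2^2 + 1·2^3
  c_8 = 7 = 1·2^0 + 1·2^1 + 1·2^2
p-restricted factor λ_0 = (0, 0, 0, 1, 1, 0, 0, 1)
p-restricted factor λ_1 = (1, 0, 0, 0, 0, 1, 1, 1)
p-restricted factor λ_2 = (1, 0, 0, 0, 1, 0, 1, 1)
p-restricted factor λ_3 = (1, 1, 1, 1, 0, 1, 1, 0)

((0, 0, 0, 1, 1, 0, 0, 1), (1, 0, 0, 0, 0, 1, 1, 1), (1, 0, 0, 0, 1, 0, 1, 1), (1, 1, 1, 1, 0, 1, 1, 0))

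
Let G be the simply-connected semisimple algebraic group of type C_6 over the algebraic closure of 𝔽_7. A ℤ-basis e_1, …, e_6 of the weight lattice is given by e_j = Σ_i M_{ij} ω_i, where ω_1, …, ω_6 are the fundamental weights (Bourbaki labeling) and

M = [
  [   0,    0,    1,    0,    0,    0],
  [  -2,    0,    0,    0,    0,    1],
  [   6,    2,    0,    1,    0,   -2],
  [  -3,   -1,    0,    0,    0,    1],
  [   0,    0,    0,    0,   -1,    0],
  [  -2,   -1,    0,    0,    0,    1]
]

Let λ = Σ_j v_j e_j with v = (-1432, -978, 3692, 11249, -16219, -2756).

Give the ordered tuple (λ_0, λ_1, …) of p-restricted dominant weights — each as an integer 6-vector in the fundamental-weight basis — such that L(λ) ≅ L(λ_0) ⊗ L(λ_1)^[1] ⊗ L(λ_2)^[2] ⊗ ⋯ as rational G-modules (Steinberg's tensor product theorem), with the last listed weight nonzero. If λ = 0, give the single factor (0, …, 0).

ω-coordinates c = M·v, v = (-1432, -978, 3692, 11249, -16219, -2756):
  c_1 = (0)·(-1432) + (0)·(-978) + (1)·(3692) + (0)·(11249) + (0)·(-16219) + (0)·(-2756) = 3692
  c_2 = (-2)·(-1432) + (0)·(-978) + (0)·(3692) + (0)·(11249) + (0)·(-16219) + (1)·(-2756) = 108
  c_3 = (6)·(-1432) + (2)·(-978) + (0)·(3692) + (1)·(11249) + (0)·(-16219) + (-2)·(-2756) = 6213
  c_4 = (-3)·(-1432) + (-1)·(-978) + (0)·(3692) + (0)·(11249) + (0)·(-16219) + (1)·(-2756) = 2518
  c_5 = (0)·(-1432) + (0)·(-978) + (0)·(3692) + (0)·(11249) + (-1)·(-16219) + (0)·(-2756) = 16219
  c_6 = (-2)·(-1432) + (-1)·(-978) + (0)·(3692) + (0)·(11249) + (0)·(-16219) + (1)·(-2756) = 1086
Writing each c_i in base p = 7:
  c_1 = 3692 = 3·7^0 + 2·7^1 + 5·7^2 + 3·7^3 + 1·7^4
  c_2 = 108 = 3·7^0 + 1·7^1 + 2·7^2
  c_3 = 6213 = 4·7^0 + 5·7^1 + 0·7^2 + 4·7^3 + 2·7^4
  c_4 = 2518 = 5·7^0 + 2·7^1 + 2·7^2 + 0·7^3 + 1·7^4
  c_5 = 16219 = 0·7^0 + 0·7^1 + 2·7^2 + 5·7^3 + 6·7^4
  c_6 = 1086 = 1·7^0 + 1·7^1 + 1·7^2 + 3·7^3
Factor λ_0 = (3, 3, 4, 5, 0, 1)
Factor λ_1 = (2, 1, 5, 2, 0, 1)
Factor λ_2 = (5, 2, 0, 2, 2, 1)
Factor λ_3 = (3, 0, 4, 0, 5, 3)
Factor λ_4 = (1, 0, 2, 1, 6, 0)

((3, 3, 4, 5, 0, 1), (2, 1, 5, 2, 0, 1), (5, 2, 0, 2, 2, 1), (3, 0, 4, 0, 5, 3), (1, 0, 2, 1, 6, 0))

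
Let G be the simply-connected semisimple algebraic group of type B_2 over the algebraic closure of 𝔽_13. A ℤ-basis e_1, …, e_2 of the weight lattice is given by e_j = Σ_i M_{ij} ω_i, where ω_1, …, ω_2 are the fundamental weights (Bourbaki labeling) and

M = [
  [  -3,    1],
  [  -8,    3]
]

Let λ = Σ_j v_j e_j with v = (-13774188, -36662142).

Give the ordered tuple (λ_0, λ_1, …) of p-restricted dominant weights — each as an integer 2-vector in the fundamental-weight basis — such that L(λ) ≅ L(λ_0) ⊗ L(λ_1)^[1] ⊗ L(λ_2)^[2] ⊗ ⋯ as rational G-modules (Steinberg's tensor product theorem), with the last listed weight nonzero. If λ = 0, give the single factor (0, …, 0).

((0, 1), (6, 4), (3, 3), (2, 3), (7, 7), (12, 0))

Converting to the ω-basis (c_i = row i of M dotted with v = (-13774188, -36662142)):
  c_1 = (-3)·(-13774188) + (1)·(-36662142) = 4660422
  c_2 = (-8)·(-13774188) + (3)·(-36662142) = 207078
Expand coordinatewise in base 13:
  c_1 = 4660422 = 0·13^0 + 6·13^1 + 3·13^2 + 2·13^3 + 7·13^4 + 12·13^5
  c_2 = 207078 = 1·13^0 + 4·13^1 + 3·13^2 + 3·13^3 + 7·13^4
p-restricted factor λ_0 = (0, 1)
p-restricted factor λ_1 = (6, 4)
p-restricted factor λ_2 = (3, 3)
p-restricted factor λ_3 = (2, 3)
p-restricted factor λ_4 = (7, 7)
p-restricted factor λ_5 = (12, 0)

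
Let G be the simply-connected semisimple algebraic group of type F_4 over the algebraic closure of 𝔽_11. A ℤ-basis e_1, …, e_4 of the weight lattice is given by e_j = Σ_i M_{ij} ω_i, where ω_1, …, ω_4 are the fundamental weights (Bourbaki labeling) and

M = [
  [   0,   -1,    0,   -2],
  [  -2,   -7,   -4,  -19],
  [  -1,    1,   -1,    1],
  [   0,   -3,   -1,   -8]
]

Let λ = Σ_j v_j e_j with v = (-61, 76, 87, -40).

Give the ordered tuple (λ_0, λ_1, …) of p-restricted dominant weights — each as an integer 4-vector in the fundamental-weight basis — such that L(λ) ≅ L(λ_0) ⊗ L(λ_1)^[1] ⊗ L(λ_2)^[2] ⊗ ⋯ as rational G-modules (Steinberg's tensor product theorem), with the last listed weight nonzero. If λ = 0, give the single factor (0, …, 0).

((4, 2, 10, 5),)

ω-coordinates c = M·v, v = (-61, 76, 87, -40):
  c_1 = (0)·(-61) + (-1)·(76) + 0·87 + (-2)·(-40) = 4
  c_2 = (-2)·(-61) + (-7)·(76) + (-4)·(87) + (-19)·(-40) = 2
  c_3 = (-1)·(-61) + 1·76 + (-1)·(87) + (1)·(-40) = 10
  c_4 = (0)·(-61) + (-3)·(76) + (-1)·(87) + (-8)·(-40) = 5
Base-11 expansion of each c_i:
  c_1 = 4 = 4·11^0
  c_2 = 2 = 2·11^0
  c_3 = 10 = 10·11^0
  c_4 = 5 = 5·11^0
λ_0 = (4, 2, 10, 5)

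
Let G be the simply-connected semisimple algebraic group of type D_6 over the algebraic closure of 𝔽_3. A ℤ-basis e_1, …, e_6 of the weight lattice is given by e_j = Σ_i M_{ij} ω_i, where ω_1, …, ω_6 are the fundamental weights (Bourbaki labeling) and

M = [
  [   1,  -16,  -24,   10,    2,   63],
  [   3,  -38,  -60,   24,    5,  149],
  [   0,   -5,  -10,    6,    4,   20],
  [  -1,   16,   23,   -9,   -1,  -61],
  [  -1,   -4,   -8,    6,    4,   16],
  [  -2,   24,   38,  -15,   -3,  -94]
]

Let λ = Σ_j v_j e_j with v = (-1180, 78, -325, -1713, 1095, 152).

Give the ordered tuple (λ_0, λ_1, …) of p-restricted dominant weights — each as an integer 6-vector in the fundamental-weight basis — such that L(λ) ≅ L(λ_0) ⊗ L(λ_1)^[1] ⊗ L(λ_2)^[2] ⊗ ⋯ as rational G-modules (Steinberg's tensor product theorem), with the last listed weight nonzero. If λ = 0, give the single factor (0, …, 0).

((2, 1, 2, 0, 2, 1), (2, 2, 0, 1, 0, 1))

Change of basis e → ω: c = M·v where v = (-1180, 78, -325, -1713, 1095, 152):
  c_1 = (1)·(-1180) + (-16)·(78) + (-24)·(-325) + (10)·(-1713) + (2)·(1095) + (63)·(152) = 8
  c_2 = (3)·(-1180) + (-38)·(78) + (-60)·(-325) + (24)·(-1713) + (5)·(1095) + (149)·(152) = 7
  c_3 = (0)·(-1180) + (-5)·(78) + (-10)·(-325) + (6)·(-1713) + (4)·(1095) + (20)·(152) = 2
  c_4 = (-1)·(-1180) + (16)·(78) + (23)·(-325) + (-9)·(-1713) + (-1)·(1095) + (-61)·(152) = 3
  c_5 = (-1)·(-1180) + (-4)·(78) + (-8)·(-325) + (6)·(-1713) + (4)·(1095) + (16)·(152) = 2
  c_6 = (-2)·(-1180) + (24)·(78) + (38)·(-325) + (-15)·(-1713) + (-3)·(1095) + (-94)·(152) = 4
p = 3; digits c_i = Σ_j d_{ij}·3^j, 0 ≤ d_{ij} < 3:
  c_1 = 8 = 2·3^0 + 2·3^1
  c_2 = 7 = 1·3^0 + 2·3^1
  c_3 = 2 = 2·3^0
  c_4 = 3 = 0·3^0 + 1·3^1
  c_5 = 2 = 2·3^0
  c_6 = 4 = 1·3^0 + 1·3^1
p-restricted factor λ_0 = (2, 1, 2, 0, 2, 1)
p-restricted factor λ_1 = (2, 2, 0, 1, 0, 1)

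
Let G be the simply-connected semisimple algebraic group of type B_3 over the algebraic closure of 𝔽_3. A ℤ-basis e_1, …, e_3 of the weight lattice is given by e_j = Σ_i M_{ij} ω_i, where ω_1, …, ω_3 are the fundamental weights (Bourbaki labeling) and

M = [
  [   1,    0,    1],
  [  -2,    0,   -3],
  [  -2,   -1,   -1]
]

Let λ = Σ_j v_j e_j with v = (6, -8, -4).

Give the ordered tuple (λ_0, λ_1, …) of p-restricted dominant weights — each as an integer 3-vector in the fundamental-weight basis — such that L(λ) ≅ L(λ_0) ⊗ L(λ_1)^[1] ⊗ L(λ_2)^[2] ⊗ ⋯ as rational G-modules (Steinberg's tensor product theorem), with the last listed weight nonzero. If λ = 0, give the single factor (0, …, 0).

ω-coordinates c = M·v, v = (6, -8, -4):
  c_1 = 1*6 + 0*-8 + 1*-4 = 2
  c_2 = -2*6 + 0*-8 + -3*-4 = 0
  c_3 = -2*6 + -1*-8 + -1*-4 = 0
Base-3 expansion of each c_i:
  c_1 = 2 = 2·3^0
  c_2 = 0
  c_3 = 0
Factor λ_0 = (2, 0, 0)

((2, 0, 0),)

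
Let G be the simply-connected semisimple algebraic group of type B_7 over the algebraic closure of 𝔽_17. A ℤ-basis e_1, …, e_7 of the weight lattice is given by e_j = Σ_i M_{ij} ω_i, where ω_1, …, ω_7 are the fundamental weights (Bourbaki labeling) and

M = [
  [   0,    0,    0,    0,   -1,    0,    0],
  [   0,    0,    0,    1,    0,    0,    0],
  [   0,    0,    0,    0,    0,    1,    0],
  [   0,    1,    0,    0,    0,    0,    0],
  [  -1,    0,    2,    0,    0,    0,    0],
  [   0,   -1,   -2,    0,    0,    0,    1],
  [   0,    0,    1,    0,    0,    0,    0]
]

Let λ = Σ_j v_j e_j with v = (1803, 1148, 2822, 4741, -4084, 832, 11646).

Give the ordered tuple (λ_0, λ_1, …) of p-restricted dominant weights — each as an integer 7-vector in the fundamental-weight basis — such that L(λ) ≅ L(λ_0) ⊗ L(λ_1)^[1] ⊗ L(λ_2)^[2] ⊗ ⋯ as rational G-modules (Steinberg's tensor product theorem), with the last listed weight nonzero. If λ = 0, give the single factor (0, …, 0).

Change of basis e → ω: c = M·v where v = (1803, 1148, 2822, 4741, -4084, 832, 11646):
  c_1 = 0*1803 + 0*1148 + 0*2822 + 0*4741 + -1*-4084 + 0*832 + 0*11646 = 4084
  c_2 = 0*1803 + 0*1148 + 0*2822 + 1*4741 + 0*-4084 + 0*832 + 0*11646 = 4741
  c_3 = 0*1803 + 0*1148 + 0*2822 + 0*4741 + 0*-4084 + 1*832 + 0*11646 = 832
  c_4 = 0*1803 + 1*1148 + 0*2822 + 0*4741 + 0*-4084 + 0*832 + 0*11646 = 1148
  c_5 = -1*1803 + 0*1148 + 2*2822 + 0*4741 + 0*-4084 + 0*832 + 0*11646 = 3841
  c_6 = 0*1803 + -1*1148 + -2*2822 + 0*4741 + 0*-4084 + 0*832 + 1*11646 = 4854
  c_7 = 0*1803 + 0*1148 + 1*2822 + 0*4741 + 0*-4084 + 0*832 + 0*11646 = 2822
Expand coordinatewise in base 17:
  c_1 = 4084 = 4·17^0 + 2·17^1 + 14·17^2
  c_2 = 4741 = 15·17^0 + 6·17^1 + 16·17^2
  c_3 = 832 = 16·17^0 + 14·17^1 + 2·17^2
  c_4 = 1148 = 9·17^0 + 16·17^1 + 3·17^2
  c_5 = 3841 = 16·17^0 + 4·17^1 + 13·17^2
  c_6 = 4854 = 9·17^0 + 13·17^1 + 16·17^2
  c_7 = 2822 = 0·17^0 + 13·17^1 + 9·17^2
p-restricted factor λ_0 = (4, 15, 16, 9, 16, 9, 0)
p-restricted factor λ_1 = (2, 6, 14, 16, 4, 13, 13)
p-restricted factor λ_2 = (14, 16, 2, 3, 13, 16, 9)

((4, 15, 16, 9, 16, 9, 0), (2, 6, 14, 16, 4, 13, 13), (14, 16, 2, 3, 13, 16, 9))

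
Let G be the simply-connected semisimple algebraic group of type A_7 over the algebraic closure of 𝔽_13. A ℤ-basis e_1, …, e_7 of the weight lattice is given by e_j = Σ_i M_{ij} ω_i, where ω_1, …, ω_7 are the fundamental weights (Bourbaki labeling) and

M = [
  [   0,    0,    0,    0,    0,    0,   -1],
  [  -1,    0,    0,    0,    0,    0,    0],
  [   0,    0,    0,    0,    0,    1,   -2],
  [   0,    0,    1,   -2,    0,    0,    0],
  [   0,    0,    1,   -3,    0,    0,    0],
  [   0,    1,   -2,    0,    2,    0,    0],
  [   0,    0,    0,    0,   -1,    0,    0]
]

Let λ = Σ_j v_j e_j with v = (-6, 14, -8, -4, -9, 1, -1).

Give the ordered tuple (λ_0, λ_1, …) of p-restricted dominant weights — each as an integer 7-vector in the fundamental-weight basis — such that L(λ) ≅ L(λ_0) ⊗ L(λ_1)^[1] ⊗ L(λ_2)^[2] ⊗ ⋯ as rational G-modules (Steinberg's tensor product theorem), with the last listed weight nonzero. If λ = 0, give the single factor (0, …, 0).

Converting to the ω-basis (c_i = row i of M dotted with v = (-6, 14, -8, -4, -9, 1, -1)):
  c_1 = (0)·(-6) + 0·14 + (0)·(-8) + (0)·(-4) + (0)·(-9) + 0·1 + (-1)·(-1) = 1
  c_2 = (-1)·(-6) + 0·14 + (0)·(-8) + (0)·(-4) + (0)·(-9) + 0·1 + (0)·(-1) = 6
  c_3 = (0)·(-6) + 0·14 + (0)·(-8) + (0)·(-4) + (0)·(-9) + 1·1 + (-2)·(-1) = 3
  c_4 = (0)·(-6) + 0·14 + (1)·(-8) + (-2)·(-4) + (0)·(-9) + 0·1 + (0)·(-1) = 0
  c_5 = (0)·(-6) + 0·14 + (1)·(-8) + (-3)·(-4) + (0)·(-9) + 0·1 + (0)·(-1) = 4
  c_6 = (0)·(-6) + 1·14 + (-2)·(-8) + (0)·(-4) + (2)·(-9) + 0·1 + (0)·(-1) = 12
  c_7 = (0)·(-6) + 0·14 + (0)·(-8) + (0)·(-4) + (-1)·(-9) + 0·1 + (0)·(-1) = 9
p = 13; digits c_i = Σ_j d_{ij}·13^j, 0 ≤ d_{ij} < 13:
  c_1 = 1 = 1·13^0
  c_2 = 6 = 6·13^0
  c_3 = 3 = 3·13^0
  c_4 = 0
  c_5 = 4 = 4·13^0
  c_6 = 12 = 12·13^0
  c_7 = 9 = 9·13^0
λ_0 = (1, 6, 3, 0, 4, 12, 9)

((1, 6, 3, 0, 4, 12, 9),)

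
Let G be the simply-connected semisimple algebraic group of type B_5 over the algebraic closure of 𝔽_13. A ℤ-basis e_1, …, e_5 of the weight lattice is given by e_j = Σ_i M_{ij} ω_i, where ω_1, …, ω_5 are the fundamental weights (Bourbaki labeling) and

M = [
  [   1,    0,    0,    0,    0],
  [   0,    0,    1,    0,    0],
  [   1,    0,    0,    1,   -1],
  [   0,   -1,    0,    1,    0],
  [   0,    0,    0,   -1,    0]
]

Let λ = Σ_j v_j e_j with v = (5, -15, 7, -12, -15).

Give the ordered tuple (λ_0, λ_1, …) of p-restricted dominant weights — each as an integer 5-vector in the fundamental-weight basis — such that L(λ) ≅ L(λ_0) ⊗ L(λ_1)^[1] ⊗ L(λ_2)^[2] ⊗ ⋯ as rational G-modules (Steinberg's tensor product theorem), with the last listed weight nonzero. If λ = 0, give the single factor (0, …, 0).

Change of basis e → ω: c = M·v where v = (5, -15, 7, -12, -15):
  c_1 = (1)·(5) + (0)·(-15) + (0)·(7) + (0)·(-12) + (0)·(-15) = 5
  c_2 = (0)·(5) + (0)·(-15) + (1)·(7) + (0)·(-12) + (0)·(-15) = 7
  c_3 = (1)·(5) + (0)·(-15) + (0)·(7) + (1)·(-12) + (-1)·(-15) = 8
  c_4 = (0)·(5) + (-1)·(-15) + (0)·(7) + (1)·(-12) + (0)·(-15) = 3
  c_5 = (0)·(5) + (0)·(-15) + (0)·(7) + (-1)·(-12) + (0)·(-15) = 12
p = 13; digits c_i = Σ_j d_{ij}·13^j, 0 ≤ d_{ij} < 13:
  c_1 = 5 = 5·13^0
  c_2 = 7 = 7·13^0
  c_3 = 8 = 8·13^0
  c_4 = 3 = 3·13^0
  c_5 = 12 = 12·13^0
Factor λ_0 = (5, 7, 8, 3, 12)

((5, 7, 8, 3, 12),)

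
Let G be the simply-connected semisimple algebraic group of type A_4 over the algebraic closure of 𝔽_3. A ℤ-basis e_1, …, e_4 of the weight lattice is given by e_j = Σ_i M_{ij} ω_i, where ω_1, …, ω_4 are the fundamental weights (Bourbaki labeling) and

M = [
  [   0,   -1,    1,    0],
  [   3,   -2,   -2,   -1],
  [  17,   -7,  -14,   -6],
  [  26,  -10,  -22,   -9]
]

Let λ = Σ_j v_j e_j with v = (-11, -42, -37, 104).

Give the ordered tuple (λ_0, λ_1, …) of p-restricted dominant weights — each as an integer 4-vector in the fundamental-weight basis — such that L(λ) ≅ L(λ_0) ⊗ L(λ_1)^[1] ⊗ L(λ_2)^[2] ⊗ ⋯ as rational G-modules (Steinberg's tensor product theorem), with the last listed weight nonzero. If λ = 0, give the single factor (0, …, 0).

((2, 0, 1, 0), (1, 1, 0, 1), (0, 2, 0, 1))

Compute c_i = Σ_j M_{ij} v_j with v = (-11, -42, -37, 104):
  c_1 = (0)·(-11) + (-1)·(-42) + (1)·(-37) + (0)·(104) = 5
  c_2 = (3)·(-11) + (-2)·(-42) + (-2)·(-37) + (-1)·(104) = 21
  c_3 = (17)·(-11) + (-7)·(-42) + (-14)·(-37) + (-6)·(104) = 1
  c_4 = (26)·(-11) + (-10)·(-42) + (-22)·(-37) + (-9)·(104) = 12
Writing each c_i in base p = 3:
  c_1 = 5 = 2·3^0 + 1·3^1
  c_2 = 21 = 0·3^0 + 1·3^1 + 2·3^2
  c_3 = 1 = 1·3^0
  c_4 = 12 = 0·3^0 + 1·3^1 + 1·3^2
p-restricted factor λ_0 = (2, 0, 1, 0)
p-restricted factor λ_1 = (1, 1, 0, 1)
p-restricted factor λ_2 = (0, 2, 0, 1)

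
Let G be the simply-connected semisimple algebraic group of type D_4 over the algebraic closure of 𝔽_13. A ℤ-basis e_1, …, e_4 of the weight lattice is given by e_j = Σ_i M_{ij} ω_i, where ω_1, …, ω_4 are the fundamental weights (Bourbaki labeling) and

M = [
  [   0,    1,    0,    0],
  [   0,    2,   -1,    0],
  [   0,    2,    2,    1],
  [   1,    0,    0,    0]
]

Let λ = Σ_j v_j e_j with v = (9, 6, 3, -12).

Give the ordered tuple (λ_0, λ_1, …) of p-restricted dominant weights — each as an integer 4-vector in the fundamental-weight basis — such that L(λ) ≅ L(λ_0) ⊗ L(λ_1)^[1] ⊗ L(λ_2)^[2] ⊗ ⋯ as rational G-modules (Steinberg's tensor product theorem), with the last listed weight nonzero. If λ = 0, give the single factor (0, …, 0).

((6, 9, 6, 9),)

Converting to the ω-basis (c_i = row i of M dotted with v = (9, 6, 3, -12)):
  c_1 = 0·9 + 1·6 + 0·3 + (0)·(-12) = 6
  c_2 = 0·9 + 2·6 + (-1)·(3) + (0)·(-12) = 9
  c_3 = 0·9 + 2·6 + 2·3 + (1)·(-12) = 6
  c_4 = 1·9 + 0·6 + 0·3 + (0)·(-12) = 9
p = 13; digits c_i = Σ_j d_{ij}·13^j, 0 ≤ d_{ij} < 13:
  c_1 = 6 = 6·13^0
  c_2 = 9 = 9·13^0
  c_3 = 6 = 6·13^0
  c_4 = 9 = 9·13^0
λ_0 = (6, 9, 6, 9)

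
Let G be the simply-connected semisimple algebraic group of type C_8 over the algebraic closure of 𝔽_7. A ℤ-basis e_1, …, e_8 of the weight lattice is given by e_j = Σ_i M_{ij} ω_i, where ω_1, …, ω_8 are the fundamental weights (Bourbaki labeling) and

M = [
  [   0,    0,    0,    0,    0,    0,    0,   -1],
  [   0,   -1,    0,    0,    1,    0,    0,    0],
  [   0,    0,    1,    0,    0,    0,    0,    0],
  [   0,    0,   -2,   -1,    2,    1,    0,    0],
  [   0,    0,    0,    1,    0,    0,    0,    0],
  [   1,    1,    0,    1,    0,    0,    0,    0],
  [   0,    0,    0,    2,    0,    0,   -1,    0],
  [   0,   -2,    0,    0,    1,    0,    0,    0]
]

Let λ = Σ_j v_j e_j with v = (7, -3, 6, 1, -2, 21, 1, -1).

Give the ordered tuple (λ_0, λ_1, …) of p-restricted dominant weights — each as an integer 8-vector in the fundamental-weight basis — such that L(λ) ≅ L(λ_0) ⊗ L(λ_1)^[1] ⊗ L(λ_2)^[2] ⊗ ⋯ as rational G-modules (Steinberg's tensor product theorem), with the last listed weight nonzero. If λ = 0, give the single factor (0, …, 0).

((1, 1, 6, 4, 1, 5, 1, 4),)

Compute c_i = Σ_j M_{ij} v_j with v = (7, -3, 6, 1, -2, 21, 1, -1):
  c_1 = (0)·(7) + (0)·(-3) + (0)·(6) + (0)·(1) + (0)·(-2) + (0)·(21) + (0)·(1) + (-1)·(-1) = 1
  c_2 = (0)·(7) + (-1)·(-3) + (0)·(6) + (0)·(1) + (1)·(-2) + (0)·(21) + (0)·(1) + (0)·(-1) = 1
  c_3 = (0)·(7) + (0)·(-3) + (1)·(6) + (0)·(1) + (0)·(-2) + (0)·(21) + (0)·(1) + (0)·(-1) = 6
  c_4 = (0)·(7) + (0)·(-3) + (-2)·(6) + (-1)·(1) + (2)·(-2) + (1)·(21) + (0)·(1) + (0)·(-1) = 4
  c_5 = (0)·(7) + (0)·(-3) + (0)·(6) + (1)·(1) + (0)·(-2) + (0)·(21) + (0)·(1) + (0)·(-1) = 1
  c_6 = (1)·(7) + (1)·(-3) + (0)·(6) + (1)·(1) + (0)·(-2) + (0)·(21) + (0)·(1) + (0)·(-1) = 5
  c_7 = (0)·(7) + (0)·(-3) + (0)·(6) + (2)·(1) + (0)·(-2) + (0)·(21) + (-1)·(1) + (0)·(-1) = 1
  c_8 = (0)·(7) + (-2)·(-3) + (0)·(6) + (0)·(1) + (1)·(-2) + (0)·(21) + (0)·(1) + (0)·(-1) = 4
p = 7; digits c_i = Σ_j d_{ij}·7^j, 0 ≤ d_{ij} < 7:
  c_1 = 1 = 1·7^0
  c_2 = 1 = 1·7^0
  c_3 = 6 = 6·7^0
  c_4 = 4 = 4·7^0
  c_5 = 1 = 1·7^0
  c_6 = 5 = 5·7^0
  c_7 = 1 = 1·7^0
  c_8 = 4 = 4·7^0
λ_0 = (1, 1, 6, 4, 1, 5, 1, 4)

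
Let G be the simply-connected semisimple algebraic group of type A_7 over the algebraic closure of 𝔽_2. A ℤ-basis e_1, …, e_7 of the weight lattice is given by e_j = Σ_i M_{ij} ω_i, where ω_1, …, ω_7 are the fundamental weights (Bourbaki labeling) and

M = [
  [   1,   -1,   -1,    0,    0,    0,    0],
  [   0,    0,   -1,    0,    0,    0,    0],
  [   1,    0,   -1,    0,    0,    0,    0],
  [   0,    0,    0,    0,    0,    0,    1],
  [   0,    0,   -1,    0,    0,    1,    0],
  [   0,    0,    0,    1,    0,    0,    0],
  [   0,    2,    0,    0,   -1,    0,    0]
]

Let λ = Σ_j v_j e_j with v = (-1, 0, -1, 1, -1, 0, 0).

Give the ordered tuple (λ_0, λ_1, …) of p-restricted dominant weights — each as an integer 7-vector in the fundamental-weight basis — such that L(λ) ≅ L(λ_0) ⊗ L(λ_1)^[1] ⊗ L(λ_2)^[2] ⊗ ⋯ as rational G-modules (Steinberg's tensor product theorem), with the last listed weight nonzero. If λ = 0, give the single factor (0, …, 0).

Compute c_i = Σ_j M_{ij} v_j with v = (-1, 0, -1, 1, -1, 0, 0):
  c_1 = (1)·(-1) + (-1)·(0) + (-1)·(-1) + (0)·(1) + (0)·(-1) + (0)·(0) + (0)·(0) = 0
  c_2 = (0)·(-1) + (0)·(0) + (-1)·(-1) + (0)·(1) + (0)·(-1) + (0)·(0) + (0)·(0) = 1
  c_3 = (1)·(-1) + (0)·(0) + (-1)·(-1) + (0)·(1) + (0)·(-1) + (0)·(0) + (0)·(0) = 0
  c_4 = (0)·(-1) + (0)·(0) + (0)·(-1) + (0)·(1) + (0)·(-1) + (0)·(0) + (1)·(0) = 0
  c_5 = (0)·(-1) + (0)·(0) + (-1)·(-1) + (0)·(1) + (0)·(-1) + (1)·(0) + (0)·(0) = 1
  c_6 = (0)·(-1) + (0)·(0) + (0)·(-1) + (1)·(1) + (0)·(-1) + (0)·(0) + (0)·(0) = 1
  c_7 = (0)·(-1) + (2)·(0) + (0)·(-1) + (0)·(1) + (-1)·(-1) + (0)·(0) + (0)·(0) = 1
Expand coordinatewise in base 2:
  c_1 = 0
  c_2 = 1 = 1·2^0
  c_3 = 0
  c_4 = 0
  c_5 = 1 = 1·2^0
  c_6 = 1 = 1·2^0
  c_7 = 1 = 1·2^0
Factor λ_0 = (0, 1, 0, 0, 1, 1, 1)

((0, 1, 0, 0, 1, 1, 1),)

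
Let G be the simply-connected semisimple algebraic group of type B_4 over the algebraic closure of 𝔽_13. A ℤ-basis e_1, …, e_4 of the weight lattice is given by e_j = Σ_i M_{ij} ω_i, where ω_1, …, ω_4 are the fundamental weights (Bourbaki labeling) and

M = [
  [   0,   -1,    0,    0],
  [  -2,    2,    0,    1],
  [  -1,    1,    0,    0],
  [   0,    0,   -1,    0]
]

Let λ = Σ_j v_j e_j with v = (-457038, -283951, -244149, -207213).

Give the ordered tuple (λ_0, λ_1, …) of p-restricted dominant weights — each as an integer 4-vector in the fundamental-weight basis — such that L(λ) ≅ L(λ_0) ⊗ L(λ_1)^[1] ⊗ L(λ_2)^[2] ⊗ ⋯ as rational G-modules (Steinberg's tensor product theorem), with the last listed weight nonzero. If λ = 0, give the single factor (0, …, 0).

((5, 4, 5, 9), (2, 3, 2, 8), (3, 3, 10, 1), (12, 11, 0, 7), (9, 4, 6, 8))

Compute c_i = Σ_j M_{ij} v_j with v = (-457038, -283951, -244149, -207213):
  c_1 = (0)·(-457038) + (-1)·(-283951) + (0)·(-244149) + (0)·(-207213) = 283951
  c_2 = (-2)·(-457038) + (2)·(-283951) + (0)·(-244149) + (1)·(-207213) = 138961
  c_3 = (-1)·(-457038) + (1)·(-283951) + (0)·(-244149) + (0)·(-207213) = 173087
  c_4 = (0)·(-457038) + (0)·(-283951) + (-1)·(-244149) + (0)·(-207213) = 244149
p = 13; digits c_i = Σ_j d_{ij}·13^j, 0 ≤ d_{ij} < 13:
  c_1 = 283951 = 5·13^0 + 2·13^1 + 3·13^2 + 12·13^3 + 9·13^4
  c_2 = 138961 = 4·13^0 + 3·13^1 + 3·13^2 + 11·13^3 + 4·13^4
  c_3 = 173087 = 5·13^0 + 2·13^1 + 10·13^2 + 0·13^3 + 6·13^4
  c_4 = 244149 = 9·13^0 + 8·13^1 + 1·13^2 + 7·13^3 + 8·13^4
λ_0 = (5, 4, 5, 9)
λ_1 = (2, 3, 2, 8)
λ_2 = (3, 3, 10, 1)
λ_3 = (12, 11, 0, 7)
λ_4 = (9, 4, 6, 8)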